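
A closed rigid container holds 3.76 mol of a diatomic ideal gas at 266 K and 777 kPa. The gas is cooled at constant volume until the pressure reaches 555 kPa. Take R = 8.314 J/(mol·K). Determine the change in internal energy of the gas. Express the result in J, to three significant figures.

ΔU ≈ -5940 J

Constant volume ⇒ W = 0, so Q = ΔU = nCᵥΔT with Cᵥ = 5R/2 = 20.79 J/(mol·K).
At constant V, T₂/T₁ = P₂/P₁ ⇒ ΔT = T₁(P₂/P₁ − 1) = 266·(555/777 − 1) = -76 K.
ΔU = (3.76)(20.79)(-76) = -5940 J.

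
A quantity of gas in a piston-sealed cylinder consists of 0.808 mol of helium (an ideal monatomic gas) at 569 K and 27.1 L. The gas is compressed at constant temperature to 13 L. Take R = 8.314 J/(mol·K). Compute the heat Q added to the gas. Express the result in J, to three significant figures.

Isothermal ⇒ ΔU = 0, so Q = W = nRT ln(V₂/V₁).
Q = (0.808)(8.314)(569) ln(13/27.1) = 3822 × -0.7346 = -2808 J.

Q ≈ -2810 J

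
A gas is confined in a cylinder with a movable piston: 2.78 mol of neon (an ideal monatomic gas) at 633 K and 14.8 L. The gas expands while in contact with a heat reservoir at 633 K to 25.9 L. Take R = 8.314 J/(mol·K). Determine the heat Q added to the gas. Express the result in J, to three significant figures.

Isothermal ⇒ ΔU = 0, so Q = W = nRT ln(V₂/V₁).
Q = (2.78)(8.314)(633) ln(25.9/14.8) = 14630 × 0.5596 = 8187 J.

Q ≈ 8190 J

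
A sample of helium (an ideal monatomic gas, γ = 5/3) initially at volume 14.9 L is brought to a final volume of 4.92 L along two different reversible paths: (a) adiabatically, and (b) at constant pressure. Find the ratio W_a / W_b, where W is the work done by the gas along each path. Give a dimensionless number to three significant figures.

Path (a) adiabatic: W = P₁V₁(1 − (V₁/V₂)^(γ−1))/(γ−1) → W_a/(P₁V₁) = -1.64.
Path (b) isobaric: W = P₁(V₂ − V₁) → W_b/(P₁V₁) = -0.6698.
W_a / W_b = -1.64 / -0.6698 = 2.448.

W_a / W_b ≈ 2.45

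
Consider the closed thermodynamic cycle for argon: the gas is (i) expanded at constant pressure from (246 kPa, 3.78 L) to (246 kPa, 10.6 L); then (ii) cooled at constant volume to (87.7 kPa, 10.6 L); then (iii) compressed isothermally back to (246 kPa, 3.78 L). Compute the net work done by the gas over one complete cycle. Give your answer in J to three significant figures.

W_net ≈ 719 J

Leg (i): W = PΔV = (246)(10.6 − 3.78) = 1678 J.
Leg (ii): W = 0.
Leg (iii): W = PᵢVᵢ ln(V_f/Vᵢ) = (929.6) ln(3.78/10.6) = -958.6 J.
W_net = 1678 − 958.6 = 719.2 J.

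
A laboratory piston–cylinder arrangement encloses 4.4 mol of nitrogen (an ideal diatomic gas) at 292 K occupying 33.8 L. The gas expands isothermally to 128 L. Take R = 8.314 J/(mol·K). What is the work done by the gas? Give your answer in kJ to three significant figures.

W ≈ 14.2 kJ

Isothermal: W = nRT ln(V₂/V₁).
W = (4.4)(8.314)(292) × ln(128/33.8)
  = 10682 × 1.332
W_by_gas = 14224 J.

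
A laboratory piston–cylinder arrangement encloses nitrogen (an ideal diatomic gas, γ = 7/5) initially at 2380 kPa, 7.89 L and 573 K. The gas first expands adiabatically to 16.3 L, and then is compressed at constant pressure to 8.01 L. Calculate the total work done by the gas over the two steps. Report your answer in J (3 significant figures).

W_total ≈ 4680 J

Step 1 (adiabatic): W = (P₁V₁ − P₂V₂)/(γ−1) = (18778 − 14048)/0.4 = 11826 J.
After step 1: P = 861.8 kPa, V = 16.3 L, T = 428.7 K.
Step 2 (isobaric): W = PΔV = (861.8 kPa)(8.01 − 16.3 L) = -7145 J.
W_total = 11826 − 7145 = 4681 J.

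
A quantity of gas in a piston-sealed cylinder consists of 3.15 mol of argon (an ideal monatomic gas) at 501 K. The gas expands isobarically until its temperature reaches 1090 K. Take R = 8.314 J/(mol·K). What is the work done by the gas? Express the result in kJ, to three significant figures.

W ≈ 15.4 kJ

Isobaric: W = P ΔV = nR ΔT.
W = (3.15)(8.314)(1090 − 501) = 15425 J.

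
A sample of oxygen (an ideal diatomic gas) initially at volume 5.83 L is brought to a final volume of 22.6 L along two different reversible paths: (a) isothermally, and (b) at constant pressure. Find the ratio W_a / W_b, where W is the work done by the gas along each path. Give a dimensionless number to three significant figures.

W_a / W_b ≈ 0.471

Path (a) isothermal: W = P₁V₁ ln(V₂/V₁) → W_a/(P₁V₁) = 1.355.
Path (b) isobaric: W = P₁(V₂ − V₁) → W_b/(P₁V₁) = 2.877.
W_a / W_b = 1.355 / 2.877 = 0.471.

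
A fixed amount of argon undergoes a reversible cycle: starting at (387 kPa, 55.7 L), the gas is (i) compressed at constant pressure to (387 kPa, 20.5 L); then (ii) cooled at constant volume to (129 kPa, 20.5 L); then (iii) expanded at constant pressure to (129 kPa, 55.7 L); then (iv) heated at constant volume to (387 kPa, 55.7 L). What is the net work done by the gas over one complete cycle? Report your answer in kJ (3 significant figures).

Constant-volume legs do no work.
W(i) = (387)(20.5 − 55.7) = -13622 J; W(iii) = (129)(55.7 − 20.5) = 4541 J.
W_net = -13622 + 4541 = -9082 J (the counter-clockwise enclosed area).

W_net ≈ -9.08 kJ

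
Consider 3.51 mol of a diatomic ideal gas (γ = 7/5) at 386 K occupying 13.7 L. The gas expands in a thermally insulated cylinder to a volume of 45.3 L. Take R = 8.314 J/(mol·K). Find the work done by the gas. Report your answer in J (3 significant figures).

Adiabatic: TV^(γ−1) = const with γ = 7/5.
T₂ = T₁ (V₁/V₂)^(γ−1) = 386 × (13.7/45.3)^0.4 = 386 × 0.6198 = 239.2 K.
W_by = nCᵥ(T₁ − T₂) = (3.51)(20.79)(386 − 239.2) = 10707 J.

W ≈ 10700 J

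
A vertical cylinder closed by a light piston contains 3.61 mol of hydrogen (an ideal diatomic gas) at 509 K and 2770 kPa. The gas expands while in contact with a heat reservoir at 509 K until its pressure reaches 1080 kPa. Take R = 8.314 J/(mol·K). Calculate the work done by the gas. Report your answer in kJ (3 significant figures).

W ≈ 14.4 kJ

Isothermal process: W = nRT ln(V₂/V₁) = nRT ln(P₁/P₂).
W = (3.61)(8.314)(509) × ln(2770/1080)
  = 15277 × ln(2.565) = 15277 × 0.9419
W_by_gas = 14389 J.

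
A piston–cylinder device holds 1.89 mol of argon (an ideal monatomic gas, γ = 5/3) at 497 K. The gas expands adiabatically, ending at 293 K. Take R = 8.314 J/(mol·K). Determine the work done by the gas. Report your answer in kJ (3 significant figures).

W ≈ 4.81 kJ

Adiabatic ⇒ Q = 0, so W_by = −ΔU = nCᵥ(T₁ − T₂).
Cᵥ = 3R/2 = 12.47 J/(mol·K).
W = (1.89)(12.47)(497 − 293) = 4808 J.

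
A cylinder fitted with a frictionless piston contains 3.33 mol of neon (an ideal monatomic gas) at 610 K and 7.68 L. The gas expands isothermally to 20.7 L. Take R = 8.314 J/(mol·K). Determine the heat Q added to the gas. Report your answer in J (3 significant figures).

Isothermal ⇒ ΔU = 0, so Q = W = nRT ln(V₂/V₁).
Q = (3.33)(8.314)(610) ln(20.7/7.68) = 16888 × 0.9915 = 16745 J.

Q ≈ 16700 J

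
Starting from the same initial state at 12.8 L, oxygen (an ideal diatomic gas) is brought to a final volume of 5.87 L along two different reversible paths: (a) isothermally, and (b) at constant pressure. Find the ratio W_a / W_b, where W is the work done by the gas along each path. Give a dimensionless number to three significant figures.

Path (a) isothermal: W = P₁V₁ ln(V₂/V₁) → W_a/(P₁V₁) = -0.7796.
Path (b) isobaric: W = P₁(V₂ − V₁) → W_b/(P₁V₁) = -0.5414.
W_a / W_b = -0.7796 / -0.5414 = 1.44.

W_a / W_b ≈ 1.44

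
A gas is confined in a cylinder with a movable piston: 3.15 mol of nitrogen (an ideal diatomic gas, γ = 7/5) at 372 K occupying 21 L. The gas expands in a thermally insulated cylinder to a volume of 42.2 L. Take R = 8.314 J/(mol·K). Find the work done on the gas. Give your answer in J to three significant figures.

Adiabatic: TV^(γ−1) = const with γ = 7/5.
T₂ = T₁ (V₁/V₂)^(γ−1) = 372 × (21/42.2)^0.4 = 372 × 0.7564 = 281.4 K.
W_by = nCᵥ(T₁ − T₂) = (3.15)(20.79)(372 − 281.4) = 5933 J.
Work on gas = −W_by = -5933 J.

W ≈ -5930 J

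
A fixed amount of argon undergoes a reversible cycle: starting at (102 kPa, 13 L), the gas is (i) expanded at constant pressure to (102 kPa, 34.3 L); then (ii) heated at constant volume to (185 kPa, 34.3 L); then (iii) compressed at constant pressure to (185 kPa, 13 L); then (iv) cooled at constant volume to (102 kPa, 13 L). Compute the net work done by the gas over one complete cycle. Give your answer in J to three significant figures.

W_net ≈ -1770 J

Constant-volume legs do no work.
W(i) = (102)(34.3 − 13) = 2173 J; W(iii) = (185)(13 − 34.3) = -3940 J.
W_net = 2173 − 3940 = -1768 J (the counter-clockwise enclosed area).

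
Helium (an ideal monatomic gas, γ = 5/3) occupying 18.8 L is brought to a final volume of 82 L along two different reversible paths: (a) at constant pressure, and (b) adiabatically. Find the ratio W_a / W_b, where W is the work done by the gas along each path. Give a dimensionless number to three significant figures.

Path (a) isobaric: W = P₁(V₂ − V₁) → W_a/(P₁V₁) = 3.362.
Path (b) adiabatic: W = P₁V₁(1 − (V₁/V₂)^(γ−1))/(γ−1) → W_b/(P₁V₁) = 0.9381.
W_a / W_b = 3.362 / 0.9381 = 3.583.

W_a / W_b ≈ 3.58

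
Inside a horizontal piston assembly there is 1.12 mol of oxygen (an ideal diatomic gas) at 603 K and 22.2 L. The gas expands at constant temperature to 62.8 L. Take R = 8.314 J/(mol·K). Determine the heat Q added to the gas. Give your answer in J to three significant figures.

Isothermal ⇒ ΔU = 0, so Q = W = nRT ln(V₂/V₁).
Q = (1.12)(8.314)(603) ln(62.8/22.2) = 5615 × 1.04 = 5839 J.

Q ≈ 5840 J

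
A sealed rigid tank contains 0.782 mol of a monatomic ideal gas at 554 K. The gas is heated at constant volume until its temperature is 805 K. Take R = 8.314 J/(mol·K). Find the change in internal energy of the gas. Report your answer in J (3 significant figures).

ΔU ≈ 2450 J

Constant volume ⇒ W = 0, so Q = ΔU = nCᵥΔT with Cᵥ = 3R/2 = 12.47 J/(mol·K).
ΔU = (0.782)(12.47)(805 − 554) = 2448 J.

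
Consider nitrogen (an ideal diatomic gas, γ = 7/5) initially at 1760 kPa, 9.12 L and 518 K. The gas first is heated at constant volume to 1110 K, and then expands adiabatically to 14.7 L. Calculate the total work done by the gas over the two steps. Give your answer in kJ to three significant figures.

Step 1 (isochoric): W = 0 (constant volume).
After step 1: P = 3771 kPa (V unchanged).
Step 2 (adiabatic): W = (P₁V₁ − P₂V₂)/(γ−1) = (34395 − 28417)/0.4 = 14947 J.
W_total = 0 + 14947 = 14947 J.

W_total ≈ 14.9 kJ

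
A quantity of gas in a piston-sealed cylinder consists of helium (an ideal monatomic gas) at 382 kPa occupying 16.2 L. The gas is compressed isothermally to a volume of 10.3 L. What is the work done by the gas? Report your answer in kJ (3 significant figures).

Isothermal: W = nRT ln(V₂/V₁) = P₁V₁ ln(V₂/V₁).
P₁V₁ = (382 kPa)(16.2 L) = 6188 J.
W = 6188 × ln(10.3/16.2) = 6188 × -0.4529
W_by_gas = -2803 J.

W ≈ -2.80 kJ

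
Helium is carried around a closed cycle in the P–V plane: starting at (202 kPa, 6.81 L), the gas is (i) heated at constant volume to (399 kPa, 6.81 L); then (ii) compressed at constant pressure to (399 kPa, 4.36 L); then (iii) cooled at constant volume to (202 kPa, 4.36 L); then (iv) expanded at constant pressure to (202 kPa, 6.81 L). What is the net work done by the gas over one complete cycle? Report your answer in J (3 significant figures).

Constant-volume legs do no work.
W(ii) = (399)(4.36 − 6.81) = -977.5 J; W(iv) = (202)(6.81 − 4.36) = 494.9 J.
W_net = -977.5 + 494.9 = -482.6 J (the counter-clockwise enclosed area).

W_net ≈ -483 J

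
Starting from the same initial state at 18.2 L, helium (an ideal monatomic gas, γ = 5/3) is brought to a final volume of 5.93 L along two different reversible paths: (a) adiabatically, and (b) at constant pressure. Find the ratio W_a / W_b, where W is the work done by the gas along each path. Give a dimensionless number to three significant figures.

Path (a) adiabatic: W = P₁V₁(1 − (V₁/V₂)^(γ−1))/(γ−1) → W_a/(P₁V₁) = -1.668.
Path (b) isobaric: W = P₁(V₂ − V₁) → W_b/(P₁V₁) = -0.6742.
W_a / W_b = -1.668 / -0.6742 = 2.474.

W_a / W_b ≈ 2.47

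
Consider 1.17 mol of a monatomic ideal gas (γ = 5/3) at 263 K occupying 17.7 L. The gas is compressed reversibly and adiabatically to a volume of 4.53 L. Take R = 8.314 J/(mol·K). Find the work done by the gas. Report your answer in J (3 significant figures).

Adiabatic: TV^(γ−1) = const with γ = 5/3.
T₂ = T₁ (V₁/V₂)^(γ−1) = 263 × (17.7/4.53)^0.667 = 263 × 2.481 = 652.4 K.
W_by = nCᵥ(T₁ − T₂) = (1.17)(12.47)(263 − 652.4) = -5682 J.

W ≈ -5680 J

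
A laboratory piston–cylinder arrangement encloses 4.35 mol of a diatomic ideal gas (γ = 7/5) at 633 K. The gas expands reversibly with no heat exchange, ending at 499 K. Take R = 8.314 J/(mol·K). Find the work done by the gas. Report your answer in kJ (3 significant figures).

Adiabatic ⇒ Q = 0, so W_by = −ΔU = nCᵥ(T₁ − T₂).
Cᵥ = 5R/2 = 20.79 J/(mol·K).
W = (4.35)(20.79)(633 − 499) = 12116 J.

W ≈ 12.1 kJ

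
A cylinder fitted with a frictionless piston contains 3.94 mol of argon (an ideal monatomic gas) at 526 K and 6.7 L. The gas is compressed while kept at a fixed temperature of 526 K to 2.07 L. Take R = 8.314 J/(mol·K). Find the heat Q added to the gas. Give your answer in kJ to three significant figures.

Isothermal ⇒ ΔU = 0, so Q = W = nRT ln(V₂/V₁).
Q = (3.94)(8.314)(526) ln(2.07/6.7) = 17230 × -1.175 = -20238 J.

Q ≈ -20.2 kJ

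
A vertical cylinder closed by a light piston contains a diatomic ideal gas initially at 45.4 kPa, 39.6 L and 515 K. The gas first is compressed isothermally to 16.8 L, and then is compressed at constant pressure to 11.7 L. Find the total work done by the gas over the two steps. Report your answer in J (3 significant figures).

Step 1 (isothermal): W = P₁V₁ ln(V₂/V₁) = (1798) ln(16.8/39.6) = -1542 J.
After step 1: P = 107 kPa, V = 16.8 L, T = 515 K.
Step 2 (isobaric): W = PΔV = (107 kPa)(11.7 − 16.8 L) = -545.8 J.
W_total = -1542 − 545.8 = -2087 J.

W_total ≈ -2090 J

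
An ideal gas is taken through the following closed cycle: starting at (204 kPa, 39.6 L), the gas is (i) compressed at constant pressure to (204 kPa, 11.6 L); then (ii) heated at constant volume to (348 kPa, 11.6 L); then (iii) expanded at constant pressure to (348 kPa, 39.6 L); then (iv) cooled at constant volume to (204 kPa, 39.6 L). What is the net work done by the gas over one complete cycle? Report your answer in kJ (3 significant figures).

Constant-volume legs do no work.
W(i) = (204)(11.6 − 39.6) = -5712 J; W(iii) = (348)(39.6 − 11.6) = 9744 J.
W_net = -5712 + 9744 = 4032 J (the clockwise enclosed area).

W_net ≈ 4.03 kJ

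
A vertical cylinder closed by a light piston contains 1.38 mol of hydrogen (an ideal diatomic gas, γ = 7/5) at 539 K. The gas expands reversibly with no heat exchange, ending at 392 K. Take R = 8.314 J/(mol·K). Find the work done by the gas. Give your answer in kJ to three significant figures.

W ≈ 4.22 kJ

Adiabatic ⇒ Q = 0, so W_by = −ΔU = nCᵥ(T₁ − T₂).
Cᵥ = 5R/2 = 20.79 J/(mol·K).
W = (1.38)(20.79)(539 − 392) = 4216 J.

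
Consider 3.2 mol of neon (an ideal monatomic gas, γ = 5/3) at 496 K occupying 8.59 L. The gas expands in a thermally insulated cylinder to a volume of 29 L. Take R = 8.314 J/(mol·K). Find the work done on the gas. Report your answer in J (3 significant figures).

W ≈ -11000 J

Adiabatic: TV^(γ−1) = const with γ = 5/3.
T₂ = T₁ (V₁/V₂)^(γ−1) = 496 × (8.59/29)^0.667 = 496 × 0.4444 = 220.4 K.
W_by = nCᵥ(T₁ − T₂) = (3.2)(12.47)(496 − 220.4) = 10998 J.
Work on gas = −W_by = -10998 J.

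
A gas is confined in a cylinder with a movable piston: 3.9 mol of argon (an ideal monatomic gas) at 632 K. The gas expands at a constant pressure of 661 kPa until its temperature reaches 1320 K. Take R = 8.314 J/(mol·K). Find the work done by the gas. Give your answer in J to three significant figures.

W ≈ 22300 J

Isobaric: W = P ΔV = nR ΔT.
W = (3.9)(8.314)(1320 − 632) = 22308 J.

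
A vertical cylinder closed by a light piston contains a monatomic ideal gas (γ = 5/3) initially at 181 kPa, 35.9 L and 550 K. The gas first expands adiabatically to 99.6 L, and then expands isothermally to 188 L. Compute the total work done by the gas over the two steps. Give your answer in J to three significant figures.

W_total ≈ 6900 J

Step 1 (adiabatic): W = (P₁V₁ − P₂V₂)/(γ−1) = (6498 − 3291)/0.667 = 4810 J.
After step 1: P = 33.04 kPa, V = 99.6 L, T = 278.6 K.
Step 2 (isothermal): W = P₁V₁ ln(V₂/V₁) = (3291) ln(188/99.6) = 2091 J.
W_total = 4810 + 2091 = 6901 J.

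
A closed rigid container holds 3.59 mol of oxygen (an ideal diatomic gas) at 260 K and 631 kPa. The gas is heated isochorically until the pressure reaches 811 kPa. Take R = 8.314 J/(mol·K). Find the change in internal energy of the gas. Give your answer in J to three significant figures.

ΔU ≈ 5530 J

Constant volume ⇒ W = 0, so Q = ΔU = nCᵥΔT with Cᵥ = 5R/2 = 20.79 J/(mol·K).
At constant V, T₂/T₁ = P₂/P₁ ⇒ ΔT = T₁(P₂/P₁ − 1) = 260·(811/631 − 1) = 74.17 K.
ΔU = (3.59)(20.79)(74.17) = 5534 J.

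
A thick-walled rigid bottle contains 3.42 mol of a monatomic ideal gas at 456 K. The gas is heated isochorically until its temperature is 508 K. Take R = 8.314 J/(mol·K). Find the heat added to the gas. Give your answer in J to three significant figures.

Q ≈ 2220 J

Constant volume ⇒ W = 0, so Q = ΔU = nCᵥΔT with Cᵥ = 3R/2 = 12.47 J/(mol·K).
ΔU = (3.42)(12.47)(508 − 456) = 2218 J.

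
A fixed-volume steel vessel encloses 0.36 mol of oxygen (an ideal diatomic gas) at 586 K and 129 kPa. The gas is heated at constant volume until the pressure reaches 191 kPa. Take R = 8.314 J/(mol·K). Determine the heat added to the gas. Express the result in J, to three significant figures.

Constant volume ⇒ W = 0, so Q = ΔU = nCᵥΔT with Cᵥ = 5R/2 = 20.79 J/(mol·K).
At constant V, T₂/T₁ = P₂/P₁ ⇒ ΔT = T₁(P₂/P₁ − 1) = 586·(191/129 − 1) = 281.6 K.
ΔU = (0.36)(20.79)(281.6) = 2107 J.

Q ≈ 2110 J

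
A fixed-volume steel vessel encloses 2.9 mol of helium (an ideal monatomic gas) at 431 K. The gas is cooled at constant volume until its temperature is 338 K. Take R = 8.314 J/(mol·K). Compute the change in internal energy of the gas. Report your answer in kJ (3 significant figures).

ΔU ≈ -3.36 kJ

Constant volume ⇒ W = 0, so Q = ΔU = nCᵥΔT with Cᵥ = 3R/2 = 12.47 J/(mol·K).
ΔU = (2.9)(12.47)(338 − 431) = -3363 J.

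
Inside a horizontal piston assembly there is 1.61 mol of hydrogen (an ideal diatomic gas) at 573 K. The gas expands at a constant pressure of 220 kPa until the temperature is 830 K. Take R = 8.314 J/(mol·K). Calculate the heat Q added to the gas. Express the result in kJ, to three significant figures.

Isobaric: W = nRΔT = (1.61)(8.314)(257) = 3440 J.
ΔU = nCᵥΔT with Cᵥ = 5R/2: ΔU = (1.61)(20.79)(257) = 8600 J.
Q = ΔU + W = 8600 + 3440 = 12040 J.

Q ≈ 12.0 kJ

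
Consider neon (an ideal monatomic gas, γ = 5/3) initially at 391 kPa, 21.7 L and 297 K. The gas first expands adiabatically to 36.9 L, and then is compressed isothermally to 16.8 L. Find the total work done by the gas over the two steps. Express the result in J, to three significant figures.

W_total ≈ -892 J

Step 1 (adiabatic): W = (P₁V₁ − P₂V₂)/(γ−1) = (8485 − 5956)/0.667 = 3794 J.
After step 1: P = 161.4 kPa, V = 36.9 L, T = 208.5 K.
Step 2 (isothermal): W = P₁V₁ ln(V₂/V₁) = (5956) ln(16.8/36.9) = -4686 J.
W_total = 3794 − 4686 = -892.4 J.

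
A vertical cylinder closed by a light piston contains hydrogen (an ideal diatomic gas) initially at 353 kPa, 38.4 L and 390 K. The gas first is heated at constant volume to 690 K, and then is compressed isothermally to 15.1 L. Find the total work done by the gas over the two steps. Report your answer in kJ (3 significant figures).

W_total ≈ -22.4 kJ

Step 1 (isochoric): W = 0 (constant volume).
After step 1: P = 624.5 kPa (V unchanged).
Step 2 (isothermal): W = P₁V₁ ln(V₂/V₁) = (23982) ln(15.1/38.4) = -22384 J.
W_total = 0 − 22384 = -22384 J.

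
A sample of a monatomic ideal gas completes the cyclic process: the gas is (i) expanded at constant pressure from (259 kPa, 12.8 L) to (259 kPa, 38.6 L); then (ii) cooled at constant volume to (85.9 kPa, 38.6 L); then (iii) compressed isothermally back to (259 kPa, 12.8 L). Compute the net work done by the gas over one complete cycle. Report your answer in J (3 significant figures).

W_net ≈ 3020 J

Leg (i): W = PΔV = (259)(38.6 − 12.8) = 6682 J.
Leg (ii): W = 0.
Leg (iii): W = PᵢVᵢ ln(V_f/Vᵢ) = (3316) ln(12.8/38.6) = -3660 J.
W_net = 6682 − 3660 = 3022 J.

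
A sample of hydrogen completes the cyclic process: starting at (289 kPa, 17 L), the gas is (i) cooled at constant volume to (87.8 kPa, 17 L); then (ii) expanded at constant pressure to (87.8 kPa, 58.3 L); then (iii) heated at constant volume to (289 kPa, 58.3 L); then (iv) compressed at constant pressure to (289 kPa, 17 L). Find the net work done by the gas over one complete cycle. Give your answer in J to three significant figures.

Constant-volume legs do no work.
W(ii) = (87.8)(58.3 − 17) = 3626 J; W(iv) = (289)(17 − 58.3) = -11936 J.
W_net = 3626 − 11936 = -8310 J (the counter-clockwise enclosed area).

W_net ≈ -8310 J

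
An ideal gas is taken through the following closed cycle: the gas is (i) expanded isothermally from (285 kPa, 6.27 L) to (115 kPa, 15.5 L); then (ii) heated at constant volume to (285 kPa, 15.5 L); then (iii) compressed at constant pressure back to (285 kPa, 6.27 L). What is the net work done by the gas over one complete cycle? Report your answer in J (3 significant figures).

Leg (i): W = PᵢVᵢ ln(V_f/Vᵢ) = (1787) ln(15.5/6.27) = 1617 J.
Leg (ii): W = 0.
Leg (iii): W = PΔV = (285)(6.27 − 15.5) = -2631 J.
W_net = 1617 − 2631 = -1013 J.

W_net ≈ -1010 J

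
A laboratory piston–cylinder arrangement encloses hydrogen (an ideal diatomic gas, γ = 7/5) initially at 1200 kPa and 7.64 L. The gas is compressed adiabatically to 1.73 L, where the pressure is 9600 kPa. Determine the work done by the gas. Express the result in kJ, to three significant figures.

W ≈ -18.6 kJ

Adiabatic: W = (P₁V₁ − P₂V₂)/(γ − 1) with γ = 7/5.
P₁V₁ = 9168 J, P₂V₂ = 16608 J.
W = (9168 − 16608) / 0.4 = -18600 J.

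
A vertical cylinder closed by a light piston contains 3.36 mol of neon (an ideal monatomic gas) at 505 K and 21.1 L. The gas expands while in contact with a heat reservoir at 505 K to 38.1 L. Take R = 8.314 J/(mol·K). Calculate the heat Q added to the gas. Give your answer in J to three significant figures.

Q ≈ 8340 J

Isothermal ⇒ ΔU = 0, so Q = W = nRT ln(V₂/V₁).
Q = (3.36)(8.314)(505) ln(38.1/21.1) = 14107 × 0.5909 = 8337 J.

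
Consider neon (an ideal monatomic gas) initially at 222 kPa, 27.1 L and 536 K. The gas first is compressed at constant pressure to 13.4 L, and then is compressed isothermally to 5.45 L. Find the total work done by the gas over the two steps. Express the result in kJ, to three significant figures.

W_total ≈ -5.72 kJ

Step 1 (isobaric): W = PΔV = (222 kPa)(13.4 − 27.1 L) = -3041 J.
After step 1: P = 222 kPa, V = 13.4 L, T = 265 K.
Step 2 (isothermal): W = P₁V₁ ln(V₂/V₁) = (2975) ln(5.45/13.4) = -2676 J.
W_total = -3041 − 2676 = -5718 J.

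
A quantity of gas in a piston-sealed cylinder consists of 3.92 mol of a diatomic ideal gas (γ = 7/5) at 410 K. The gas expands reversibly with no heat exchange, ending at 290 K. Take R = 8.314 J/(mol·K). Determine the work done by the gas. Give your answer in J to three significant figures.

W ≈ 9780 J

Adiabatic ⇒ Q = 0, so W_by = −ΔU = nCᵥ(T₁ − T₂).
Cᵥ = 5R/2 = 20.79 J/(mol·K).
W = (3.92)(20.79)(410 − 290) = 9777 J.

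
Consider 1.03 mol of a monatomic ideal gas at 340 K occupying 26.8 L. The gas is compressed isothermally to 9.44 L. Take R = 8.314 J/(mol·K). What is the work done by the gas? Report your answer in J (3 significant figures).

W ≈ -3040 J

Isothermal: W = nRT ln(V₂/V₁).
W = (1.03)(8.314)(340) × ln(9.44/26.8)
  = 2912 × -1.043
W_by_gas = -3038 J.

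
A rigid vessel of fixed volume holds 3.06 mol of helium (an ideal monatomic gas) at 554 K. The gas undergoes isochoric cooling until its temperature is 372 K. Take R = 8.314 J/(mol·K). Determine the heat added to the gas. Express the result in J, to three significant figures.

Constant volume ⇒ W = 0, so Q = ΔU = nCᵥΔT with Cᵥ = 3R/2 = 12.47 J/(mol·K).
ΔU = (3.06)(12.47)(372 − 554) = -6945 J.

Q ≈ -6950 J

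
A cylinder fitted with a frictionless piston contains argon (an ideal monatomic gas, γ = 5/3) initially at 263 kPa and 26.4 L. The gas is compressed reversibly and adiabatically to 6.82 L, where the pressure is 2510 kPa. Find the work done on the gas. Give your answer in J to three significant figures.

Adiabatic: W = (P₁V₁ − P₂V₂)/(γ − 1) with γ = 5/3.
P₁V₁ = 6943 J, P₂V₂ = 17118 J.
W = (6943 − 17118) / 0.6667 = -15262 J.
Work on gas = −W_by = 15262 J.

W ≈ 15300 J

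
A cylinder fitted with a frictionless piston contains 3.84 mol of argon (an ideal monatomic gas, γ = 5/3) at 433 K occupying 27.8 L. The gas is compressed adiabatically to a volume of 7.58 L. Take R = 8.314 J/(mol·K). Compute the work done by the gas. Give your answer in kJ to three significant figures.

W ≈ -28.6 kJ

Adiabatic: TV^(γ−1) = const with γ = 5/3.
T₂ = T₁ (V₁/V₂)^(γ−1) = 433 × (27.8/7.58)^0.667 = 433 × 2.378 = 1030 K.
W_by = nCᵥ(T₁ − T₂) = (3.84)(12.47)(433 − 1030) = -28578 J.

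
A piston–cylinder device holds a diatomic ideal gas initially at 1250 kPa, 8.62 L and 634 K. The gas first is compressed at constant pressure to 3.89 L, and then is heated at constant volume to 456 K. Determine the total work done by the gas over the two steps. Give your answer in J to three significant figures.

Step 1 (isobaric): W = PΔV = (1250 kPa)(3.89 − 8.62 L) = -5912 J.
Step 2 (isochoric): W = 0 (constant volume).
W_total = -5912 + 0 = -5912 J.

W_total ≈ -5910 J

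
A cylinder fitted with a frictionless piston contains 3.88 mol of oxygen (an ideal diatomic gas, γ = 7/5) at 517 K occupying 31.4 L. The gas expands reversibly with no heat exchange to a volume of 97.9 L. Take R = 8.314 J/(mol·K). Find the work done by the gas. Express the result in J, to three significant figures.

W ≈ 15200 J

Adiabatic: TV^(γ−1) = const with γ = 7/5.
T₂ = T₁ (V₁/V₂)^(γ−1) = 517 × (31.4/97.9)^0.4 = 517 × 0.6345 = 328.1 K.
W_by = nCᵥ(T₁ − T₂) = (3.88)(20.79)(517 − 328.1) = 15237 J.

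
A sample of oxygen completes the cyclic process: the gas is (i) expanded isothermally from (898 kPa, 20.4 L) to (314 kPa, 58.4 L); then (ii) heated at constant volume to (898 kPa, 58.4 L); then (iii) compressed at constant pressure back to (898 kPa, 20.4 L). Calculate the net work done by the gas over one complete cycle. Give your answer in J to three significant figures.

W_net ≈ -14900 J

Leg (i): W = PᵢVᵢ ln(V_f/Vᵢ) = (18319) ln(58.4/20.4) = 19268 J.
Leg (ii): W = 0.
Leg (iii): W = PΔV = (898)(20.4 − 58.4) = -34124 J.
W_net = 19268 − 34124 = -14856 J.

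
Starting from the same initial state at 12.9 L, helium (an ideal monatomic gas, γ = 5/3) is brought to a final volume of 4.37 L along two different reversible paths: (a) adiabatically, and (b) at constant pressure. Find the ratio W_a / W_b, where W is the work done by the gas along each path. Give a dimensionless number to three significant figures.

Path (a) adiabatic: W = P₁V₁(1 − (V₁/V₂)^(γ−1))/(γ−1) → W_a/(P₁V₁) = -1.587.
Path (b) isobaric: W = P₁(V₂ − V₁) → W_b/(P₁V₁) = -0.6612.
W_a / W_b = -1.587 / -0.6612 = 2.4.

W_a / W_b ≈ 2.40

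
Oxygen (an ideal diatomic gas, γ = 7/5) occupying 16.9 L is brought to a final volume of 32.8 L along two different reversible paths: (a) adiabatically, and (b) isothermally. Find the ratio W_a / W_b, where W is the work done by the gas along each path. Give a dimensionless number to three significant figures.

W_a / W_b ≈ 0.878

Path (a) adiabatic: W = P₁V₁(1 − (V₁/V₂)^(γ−1))/(γ−1) → W_a/(P₁V₁) = 0.5825.
Path (b) isothermal: W = P₁V₁ ln(V₂/V₁) → W_b/(P₁V₁) = 0.6631.
W_a / W_b = 0.5825 / 0.6631 = 0.8784.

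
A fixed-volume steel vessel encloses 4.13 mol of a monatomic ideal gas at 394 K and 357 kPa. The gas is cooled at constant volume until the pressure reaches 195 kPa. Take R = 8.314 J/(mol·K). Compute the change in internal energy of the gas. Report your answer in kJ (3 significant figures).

ΔU ≈ -9.21 kJ

Constant volume ⇒ W = 0, so Q = ΔU = nCᵥΔT with Cᵥ = 3R/2 = 12.47 J/(mol·K).
At constant V, T₂/T₁ = P₂/P₁ ⇒ ΔT = T₁(P₂/P₁ − 1) = 394·(195/357 − 1) = -178.8 K.
ΔU = (4.13)(12.47)(-178.8) = -9209 J.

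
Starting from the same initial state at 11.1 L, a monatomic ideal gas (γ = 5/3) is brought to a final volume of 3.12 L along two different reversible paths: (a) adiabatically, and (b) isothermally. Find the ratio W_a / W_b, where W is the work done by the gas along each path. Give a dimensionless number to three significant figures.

W_a / W_b ≈ 1.57

Path (a) adiabatic: W = P₁V₁(1 − (V₁/V₂)^(γ−1))/(γ−1) → W_a/(P₁V₁) = -1.996.
Path (b) isothermal: W = P₁V₁ ln(V₂/V₁) → W_b/(P₁V₁) = -1.269.
W_a / W_b = -1.996 / -1.269 = 1.573.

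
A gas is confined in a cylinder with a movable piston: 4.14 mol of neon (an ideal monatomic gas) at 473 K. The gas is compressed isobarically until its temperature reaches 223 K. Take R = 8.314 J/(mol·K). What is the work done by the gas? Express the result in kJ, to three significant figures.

Isobaric: W = P ΔV = nR ΔT.
W = (4.14)(8.314)(223 − 473) = -8605 J.

W ≈ -8.60 kJ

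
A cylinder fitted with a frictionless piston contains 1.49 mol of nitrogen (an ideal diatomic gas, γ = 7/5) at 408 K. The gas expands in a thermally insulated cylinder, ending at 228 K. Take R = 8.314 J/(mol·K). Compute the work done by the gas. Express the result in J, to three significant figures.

W ≈ 5570 J

Adiabatic ⇒ Q = 0, so W_by = −ΔU = nCᵥ(T₁ − T₂).
Cᵥ = 5R/2 = 20.79 J/(mol·K).
W = (1.49)(20.79)(408 − 228) = 5575 J.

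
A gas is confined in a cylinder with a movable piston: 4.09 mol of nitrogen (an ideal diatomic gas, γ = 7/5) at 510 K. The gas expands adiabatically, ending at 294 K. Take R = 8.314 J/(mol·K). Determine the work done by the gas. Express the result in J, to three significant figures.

W ≈ 18400 J

Adiabatic ⇒ Q = 0, so W_by = −ΔU = nCᵥ(T₁ − T₂).
Cᵥ = 5R/2 = 20.79 J/(mol·K).
W = (4.09)(20.79)(510 − 294) = 18362 J.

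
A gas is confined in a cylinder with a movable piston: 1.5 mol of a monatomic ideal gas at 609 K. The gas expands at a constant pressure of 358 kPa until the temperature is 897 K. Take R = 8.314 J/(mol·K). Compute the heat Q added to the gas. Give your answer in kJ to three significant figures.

Q ≈ 8.98 kJ

Isobaric: W = nRΔT = (1.5)(8.314)(288) = 3592 J.
ΔU = nCᵥΔT with Cᵥ = 3R/2: ΔU = (1.5)(12.47)(288) = 5387 J.
Q = ΔU + W = 5387 + 3592 = 8979 J.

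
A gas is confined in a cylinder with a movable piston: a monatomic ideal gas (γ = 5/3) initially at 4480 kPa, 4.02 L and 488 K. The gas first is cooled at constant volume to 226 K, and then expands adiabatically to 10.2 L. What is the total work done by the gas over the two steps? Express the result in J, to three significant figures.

Step 1 (isochoric): W = 0 (constant volume).
After step 1: P = 2075 kPa (V unchanged).
Step 2 (adiabatic): W = (P₁V₁ − P₂V₂)/(γ−1) = (8341 − 4483)/0.667 = 5786 J.
W_total = 0 + 5786 = 5786 J.

W_total ≈ 5790 J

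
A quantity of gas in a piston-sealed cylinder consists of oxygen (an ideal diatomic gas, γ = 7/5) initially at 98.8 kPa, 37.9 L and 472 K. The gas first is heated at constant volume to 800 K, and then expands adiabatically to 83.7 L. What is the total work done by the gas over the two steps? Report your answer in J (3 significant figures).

W_total ≈ 4310 J

Step 1 (isochoric): W = 0 (constant volume).
After step 1: P = 167.5 kPa (V unchanged).
Step 2 (adiabatic): W = (P₁V₁ − P₂V₂)/(γ−1) = (6347 − 4623)/0.4 = 4309 J.
W_total = 0 + 4309 = 4309 J.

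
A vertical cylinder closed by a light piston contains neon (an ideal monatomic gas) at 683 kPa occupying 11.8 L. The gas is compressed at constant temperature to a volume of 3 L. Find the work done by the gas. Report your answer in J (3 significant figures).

W ≈ -11000 J

Isothermal: W = nRT ln(V₂/V₁) = P₁V₁ ln(V₂/V₁).
P₁V₁ = (683 kPa)(11.8 L) = 8059 J.
W = 8059 × ln(3/11.8) = 8059 × -1.369
W_by_gas = -11037 J.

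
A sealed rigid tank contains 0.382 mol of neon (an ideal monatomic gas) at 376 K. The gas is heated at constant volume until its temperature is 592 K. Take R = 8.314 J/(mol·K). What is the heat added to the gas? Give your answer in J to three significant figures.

Constant volume ⇒ W = 0, so Q = ΔU = nCᵥΔT with Cᵥ = 3R/2 = 12.47 J/(mol·K).
ΔU = (0.382)(12.47)(592 − 376) = 1029 J.

Q ≈ 1030 J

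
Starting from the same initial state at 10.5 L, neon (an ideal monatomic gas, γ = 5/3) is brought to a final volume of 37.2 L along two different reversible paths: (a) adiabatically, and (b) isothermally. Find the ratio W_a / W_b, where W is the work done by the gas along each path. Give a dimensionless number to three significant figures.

Path (a) adiabatic: W = P₁V₁(1 − (V₁/V₂)^(γ−1))/(γ−1) → W_a/(P₁V₁) = 0.8546.
Path (b) isothermal: W = P₁V₁ ln(V₂/V₁) → W_b/(P₁V₁) = 1.265.
W_a / W_b = 0.8546 / 1.265 = 0.6756.

W_a / W_b ≈ 0.676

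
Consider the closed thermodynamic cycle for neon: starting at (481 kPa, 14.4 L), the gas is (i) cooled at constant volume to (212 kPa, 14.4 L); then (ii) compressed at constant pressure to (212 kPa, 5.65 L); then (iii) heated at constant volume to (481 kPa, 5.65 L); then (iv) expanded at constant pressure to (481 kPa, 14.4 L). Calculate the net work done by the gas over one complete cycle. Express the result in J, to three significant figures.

W_net ≈ 2350 J

Constant-volume legs do no work.
W(ii) = (212)(5.65 − 14.4) = -1855 J; W(iv) = (481)(14.4 − 5.65) = 4209 J.
W_net = -1855 + 4209 = 2354 J (the clockwise enclosed area).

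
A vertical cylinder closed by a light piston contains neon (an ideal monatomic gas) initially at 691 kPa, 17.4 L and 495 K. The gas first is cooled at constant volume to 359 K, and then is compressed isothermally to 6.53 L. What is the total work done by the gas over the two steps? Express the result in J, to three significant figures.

W_total ≈ -8550 J

Step 1 (isochoric): W = 0 (constant volume).
After step 1: P = 501.1 kPa (V unchanged).
Step 2 (isothermal): W = P₁V₁ ln(V₂/V₁) = (8720) ln(6.53/17.4) = -8546 J.
W_total = 0 − 8546 = -8546 J.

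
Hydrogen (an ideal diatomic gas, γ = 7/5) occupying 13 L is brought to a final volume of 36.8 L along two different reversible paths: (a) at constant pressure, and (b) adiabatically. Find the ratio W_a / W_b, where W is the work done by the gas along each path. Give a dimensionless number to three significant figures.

Path (a) isobaric: W = P₁(V₂ − V₁) → W_a/(P₁V₁) = 1.831.
Path (b) adiabatic: W = P₁V₁(1 − (V₁/V₂)^(γ−1))/(γ−1) → W_b/(P₁V₁) = 0.8512.
W_a / W_b = 1.831 / 0.8512 = 2.151.

W_a / W_b ≈ 2.15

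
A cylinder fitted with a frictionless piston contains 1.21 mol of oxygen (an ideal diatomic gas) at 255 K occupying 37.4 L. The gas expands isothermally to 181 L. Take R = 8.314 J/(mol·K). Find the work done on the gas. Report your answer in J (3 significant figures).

W ≈ -4050 J

Isothermal: W = nRT ln(V₂/V₁).
W = (1.21)(8.314)(255) × ln(181/37.4)
  = 2565 × 1.577
W_by_gas = 4045 J; work on gas = −W_by = -4045 J.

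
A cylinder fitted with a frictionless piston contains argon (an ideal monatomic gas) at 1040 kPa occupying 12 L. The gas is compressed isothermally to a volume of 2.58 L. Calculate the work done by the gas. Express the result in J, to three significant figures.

Isothermal: W = nRT ln(V₂/V₁) = P₁V₁ ln(V₂/V₁).
P₁V₁ = (1040 kPa)(12 L) = 12480 J.
W = 12480 × ln(2.58/12) = 12480 × -1.537
W_by_gas = -19183 J.

W ≈ -19200 J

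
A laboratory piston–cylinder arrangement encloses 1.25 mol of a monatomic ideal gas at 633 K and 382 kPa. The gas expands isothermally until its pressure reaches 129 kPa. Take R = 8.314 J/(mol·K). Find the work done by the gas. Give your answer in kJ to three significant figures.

Isothermal process: W = nRT ln(V₂/V₁) = nRT ln(P₁/P₂).
W = (1.25)(8.314)(633) × ln(382/129)
  = 6578 × ln(2.961) = 6578 × 1.086
W_by_gas = 7142 J.

W ≈ 7.14 kJ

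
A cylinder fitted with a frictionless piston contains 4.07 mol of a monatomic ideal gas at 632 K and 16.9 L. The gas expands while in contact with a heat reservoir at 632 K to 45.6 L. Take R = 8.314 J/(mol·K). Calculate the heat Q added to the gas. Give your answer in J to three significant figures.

Q ≈ 21200 J

Isothermal ⇒ ΔU = 0, so Q = W = nRT ln(V₂/V₁).
Q = (4.07)(8.314)(632) ln(45.6/16.9) = 21386 × 0.9926 = 21227 J.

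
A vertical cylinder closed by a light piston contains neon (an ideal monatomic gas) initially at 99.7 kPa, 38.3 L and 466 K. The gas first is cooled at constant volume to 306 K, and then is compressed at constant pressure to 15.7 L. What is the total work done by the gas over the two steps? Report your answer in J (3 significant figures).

Step 1 (isochoric): W = 0 (constant volume).
After step 1: P = 65.47 kPa (V unchanged).
Step 2 (isobaric): W = PΔV = (65.47 kPa)(15.7 − 38.3 L) = -1480 J.
W_total = 0 − 1480 = -1480 J.

W_total ≈ -1480 J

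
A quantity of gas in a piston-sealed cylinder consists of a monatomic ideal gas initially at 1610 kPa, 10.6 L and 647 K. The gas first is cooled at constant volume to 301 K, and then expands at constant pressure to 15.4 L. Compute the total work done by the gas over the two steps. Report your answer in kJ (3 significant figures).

W_total ≈ 3.60 kJ

Step 1 (isochoric): W = 0 (constant volume).
After step 1: P = 749 kPa (V unchanged).
Step 2 (isobaric): W = PΔV = (749 kPa)(15.4 − 10.6 L) = 3595 J.
W_total = 0 + 3595 = 3595 J.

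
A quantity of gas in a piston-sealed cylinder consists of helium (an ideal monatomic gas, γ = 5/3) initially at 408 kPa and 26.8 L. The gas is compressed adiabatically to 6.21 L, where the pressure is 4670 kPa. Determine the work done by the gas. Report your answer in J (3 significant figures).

Adiabatic: W = (P₁V₁ − P₂V₂)/(γ − 1) with γ = 5/3.
P₁V₁ = 10934 J, P₂V₂ = 29001 J.
W = (10934 − 29001) / 0.6667 = -27099 J.

W ≈ -27100 J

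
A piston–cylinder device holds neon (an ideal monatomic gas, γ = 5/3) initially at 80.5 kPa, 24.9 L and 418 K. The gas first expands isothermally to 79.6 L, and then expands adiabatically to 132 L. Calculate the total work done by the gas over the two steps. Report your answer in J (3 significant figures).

Step 1 (isothermal): W = P₁V₁ ln(V₂/V₁) = (2004) ln(79.6/24.9) = 2329 J.
After step 1: P = 25.18 kPa, V = 79.6 L, T = 418 K.
Step 2 (adiabatic): W = (P₁V₁ − P₂V₂)/(γ−1) = (2004 − 1431)/0.667 = 860.6 J.
W_total = 2329 + 860.6 = 3190 J.

W_total ≈ 3190 J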